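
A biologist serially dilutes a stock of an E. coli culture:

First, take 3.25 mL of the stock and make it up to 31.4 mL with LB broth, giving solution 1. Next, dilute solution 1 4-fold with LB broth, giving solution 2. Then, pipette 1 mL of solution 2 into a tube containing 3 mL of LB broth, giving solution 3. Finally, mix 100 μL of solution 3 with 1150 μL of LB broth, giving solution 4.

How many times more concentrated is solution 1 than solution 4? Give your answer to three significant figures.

200

Step 1: 3.25 mL brought to 31.4 mL → factor 31.4/3.25 = 9.6615
Step 2: 4-fold → factor 4
Step 3: 1 mL + 3 mL = 4 mL total → factor 4/1 = 4
Step 4: 100 μL + 1150 μL = 1250 μL total → factor 1250/100 = 12.5
Dilution factor to solution 1 = 9.6615; to solution 4 = 1932.3
[solution 1]/[solution 4] = (factor to solution 4)/(factor to solution 1) = 1932.3/9.6615 = 200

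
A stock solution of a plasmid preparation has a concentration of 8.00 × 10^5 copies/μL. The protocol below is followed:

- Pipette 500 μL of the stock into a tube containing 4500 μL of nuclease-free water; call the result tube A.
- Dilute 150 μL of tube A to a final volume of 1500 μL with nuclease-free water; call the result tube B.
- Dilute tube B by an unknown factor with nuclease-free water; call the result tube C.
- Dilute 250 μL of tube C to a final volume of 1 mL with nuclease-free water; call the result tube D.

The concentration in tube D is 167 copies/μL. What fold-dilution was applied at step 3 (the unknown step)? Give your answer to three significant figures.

Step 1: 500 μL + 4500 μL = 5000 μL total → factor 5000/500 = 10
Step 2: 150 μL brought to 1500 μL → factor 1500/150 = 10
Step 3: unknown factor x
Step 4: 250 μL brought to 1 mL → factor 1000/250 = 4
Product of known-step factors = 400
Overall factor = 8.00 × 10^5 copies/μL / (167 copies/μL) = 4790.4
x = 4790.4 / 400 = 12.0

12.0-fold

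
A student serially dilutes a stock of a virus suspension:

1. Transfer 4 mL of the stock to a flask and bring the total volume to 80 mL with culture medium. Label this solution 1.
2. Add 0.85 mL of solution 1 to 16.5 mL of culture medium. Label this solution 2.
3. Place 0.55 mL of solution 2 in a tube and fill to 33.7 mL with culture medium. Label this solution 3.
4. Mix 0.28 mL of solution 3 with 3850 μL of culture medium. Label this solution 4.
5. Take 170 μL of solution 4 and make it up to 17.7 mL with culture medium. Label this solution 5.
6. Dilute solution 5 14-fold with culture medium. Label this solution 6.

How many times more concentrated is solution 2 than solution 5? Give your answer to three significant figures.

Step 1: 4 mL brought to 80 mL → factor 80/4 = 20
Step 2: 0.85 mL + 16.5 mL = 17.35 mL total → factor 17.35/0.85 = 20.412
Step 3: 0.55 mL brought to 33.7 mL → factor 33.7/0.55 = 61.273
Step 4: 0.28 mL + 3850 μL = 4.13 mL total → factor 4.13/0.28 = 14.75
Step 5: 170 μL brought to 17.7 mL → factor 17700/170 = 104.12
Dilution factor to solution 2 = 408.24; to solution 5 = 3.8414 × 10^7
[solution 2]/[solution 5] = (factor to solution 5)/(factor to solution 2) = 3.8414 × 10^7/408.24 = 9.41 × 10^4

9.41 × 10^4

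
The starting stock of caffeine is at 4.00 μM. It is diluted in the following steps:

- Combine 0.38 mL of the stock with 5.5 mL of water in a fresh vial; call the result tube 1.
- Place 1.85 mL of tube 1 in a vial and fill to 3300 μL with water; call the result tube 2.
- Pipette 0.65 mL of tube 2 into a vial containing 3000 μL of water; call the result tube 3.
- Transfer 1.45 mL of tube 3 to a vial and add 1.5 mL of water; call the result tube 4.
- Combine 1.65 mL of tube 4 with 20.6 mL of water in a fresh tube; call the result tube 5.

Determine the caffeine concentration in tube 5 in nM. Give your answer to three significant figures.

Step 1: 0.38 mL + 5.5 mL = 5.88 mL total → factor 5.88/0.38 = 15.474
Step 2: 1.85 mL brought to 3300 μL → factor 3.3/1.85 = 1.7838
Step 3: 0.65 mL + 3000 μL = 3.65 mL total → factor 3.65/0.65 = 5.6154
Step 4: 1.45 mL + 1.5 mL = 2.95 mL total → factor 2.95/1.45 = 2.0345
Step 5: 1.65 mL + 20.6 mL = 22.25 mL total → factor 22.25/1.65 = 13.485
Overall dilution factor = 15.474 × 1.7838 × 5.6154 × 2.0345 × 13.485 = 4252.2
Final = 4.00 μM / 4252.2 = 0.0009407 μM = 0.941 nM

0.941 nM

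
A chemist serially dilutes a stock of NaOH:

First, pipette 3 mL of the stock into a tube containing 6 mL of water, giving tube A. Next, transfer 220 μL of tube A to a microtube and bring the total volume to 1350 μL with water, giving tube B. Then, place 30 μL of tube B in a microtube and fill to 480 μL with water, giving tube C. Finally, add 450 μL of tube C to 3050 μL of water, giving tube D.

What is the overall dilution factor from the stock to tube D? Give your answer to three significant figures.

Step 1: 3 mL + 6 mL = 9 mL total → factor 9/3 = 3
Step 2: 220 μL brought to 1350 μL → factor 1350/220 = 6.1364
Step 3: 30 μL brought to 480 μL → factor 480/30 = 16
Step 4: 450 μL + 3050 μL = 3500 μL total → factor 3500/450 = 7.7778
Overall dilution factor = 3 × 6.1364 × 16 × 7.7778 = 2290.9

2.29 × 10^3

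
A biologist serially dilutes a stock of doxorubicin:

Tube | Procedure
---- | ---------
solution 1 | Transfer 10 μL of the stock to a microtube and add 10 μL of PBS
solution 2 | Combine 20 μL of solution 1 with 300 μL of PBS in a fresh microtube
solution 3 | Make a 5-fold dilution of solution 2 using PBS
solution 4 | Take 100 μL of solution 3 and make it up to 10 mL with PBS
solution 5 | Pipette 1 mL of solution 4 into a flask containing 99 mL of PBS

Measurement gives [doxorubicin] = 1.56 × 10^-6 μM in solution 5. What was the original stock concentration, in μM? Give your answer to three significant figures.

Step 1: 10 μL + 10 μL = 20 μL total → factor 20/10 = 2
Step 2: 20 μL + 300 μL = 320 μL total → factor 320/20 = 16
Step 3: 5-fold → factor 5
Step 4: 100 μL brought to 10 mL → factor 10000/100 = 100
Step 5: 1 mL + 99 mL = 100 mL total → factor 100/1 = 100
Overall dilution factor = 2 × 16 × 5 × 100 × 100 = 1.6 × 10^6
Stock = 1.56 × 10^-6 μM × 1.6 × 10^6 = 2.50 μM

2.50 μM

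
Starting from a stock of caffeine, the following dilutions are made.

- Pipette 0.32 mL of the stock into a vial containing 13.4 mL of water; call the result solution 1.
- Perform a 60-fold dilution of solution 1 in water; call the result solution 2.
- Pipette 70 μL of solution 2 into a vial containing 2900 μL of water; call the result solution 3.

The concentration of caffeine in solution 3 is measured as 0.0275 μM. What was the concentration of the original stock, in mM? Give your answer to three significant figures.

3.00 mM

Step 1: 0.32 mL + 13.4 mL = 13.72 mL total → factor 13.72/0.32 = 42.875
Step 2: 60-fold → factor 60
Step 3: 70 μL + 2900 μL = 2970 μL total → factor 2970/70 = 42.429
Overall dilution factor = 42.875 × 60 × 42.429 = 1.0915 × 10^5
Stock = 0.0275 μM × 1.0915 × 10^5 = 3002 μM = 3.00 mM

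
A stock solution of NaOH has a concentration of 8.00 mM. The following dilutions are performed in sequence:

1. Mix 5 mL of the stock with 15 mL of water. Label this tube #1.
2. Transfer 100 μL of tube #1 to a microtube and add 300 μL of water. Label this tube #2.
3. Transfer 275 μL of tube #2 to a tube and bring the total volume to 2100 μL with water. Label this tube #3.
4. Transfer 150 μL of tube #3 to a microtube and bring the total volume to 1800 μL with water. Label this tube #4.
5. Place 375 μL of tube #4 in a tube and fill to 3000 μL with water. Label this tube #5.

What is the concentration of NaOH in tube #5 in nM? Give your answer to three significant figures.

Step 1: 5 mL + 15 mL = 20 mL total → factor 20/5 = 4
Step 2: 100 μL + 300 μL = 400 μL total → factor 400/100 = 4
Step 3: 275 μL brought to 2100 μL → factor 2100/275 = 7.6364
Step 4: 150 μL brought to 1800 μL → factor 1800/150 = 12
Step 5: 375 μL brought to 3000 μL → factor 3000/375 = 8
Dilution factor through tube #5 = 4 × 4 × 7.6364 × 12 × 8 = 11729
[tube #5] = 8.00 mM / 11729 = 0.0006820 mM = 682 nM

682 nM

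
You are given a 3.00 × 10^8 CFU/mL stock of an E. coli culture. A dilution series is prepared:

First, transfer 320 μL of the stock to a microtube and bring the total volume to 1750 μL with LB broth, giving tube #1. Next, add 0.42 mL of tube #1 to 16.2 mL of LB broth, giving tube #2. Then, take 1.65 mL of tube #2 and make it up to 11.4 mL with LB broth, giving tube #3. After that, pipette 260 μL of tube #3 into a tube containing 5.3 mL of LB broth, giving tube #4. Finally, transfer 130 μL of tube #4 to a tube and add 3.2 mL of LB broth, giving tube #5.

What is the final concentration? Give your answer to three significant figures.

366 CFU/mL

Step 1: 320 μL brought to 1750 μL → factor 1750/320 = 5.4688
Step 2: 0.42 mL + 16.2 mL = 16.62 mL total → factor 16.62/0.42 = 39.571
Step 3: 1.65 mL brought to 11.4 mL → factor 11.4/1.65 = 6.9091
Step 4: 260 μL + 5.3 mL = 5560 μL total → factor 5560/260 = 21.385
Step 5: 130 μL + 3.2 mL = 3330 μL total → factor 3330/130 = 25.615
Overall dilution factor = 5.4688 × 39.571 × 6.9091 × 21.385 × 25.615 = 8.1902 × 10^5
Final = 3.00 × 10^8 CFU/mL / 8.1902 × 10^5 = 366 CFU/mL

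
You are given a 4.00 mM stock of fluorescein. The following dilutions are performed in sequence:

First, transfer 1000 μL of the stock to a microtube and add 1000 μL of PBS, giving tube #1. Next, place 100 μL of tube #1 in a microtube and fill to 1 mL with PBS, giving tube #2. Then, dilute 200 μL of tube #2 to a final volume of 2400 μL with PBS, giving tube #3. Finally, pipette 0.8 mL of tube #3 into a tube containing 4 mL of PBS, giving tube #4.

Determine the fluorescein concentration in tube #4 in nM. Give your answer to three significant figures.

2.78 × 10^3 nM

Step 1: 1000 μL + 1000 μL = 2000 μL total → factor 2000/1000 = 2
Step 2: 100 μL brought to 1 mL → factor 1000/100 = 10
Step 3: 200 μL brought to 2400 μL → factor 2400/200 = 12
Step 4: 0.8 mL + 4 mL = 4.8 mL total → factor 4.8/0.8 = 6
Overall dilution factor = 2 × 10 × 12 × 6 = 1440
Final = 4.00 mM / 1440 = 0.002778 mM = 2.78 × 10^3 nM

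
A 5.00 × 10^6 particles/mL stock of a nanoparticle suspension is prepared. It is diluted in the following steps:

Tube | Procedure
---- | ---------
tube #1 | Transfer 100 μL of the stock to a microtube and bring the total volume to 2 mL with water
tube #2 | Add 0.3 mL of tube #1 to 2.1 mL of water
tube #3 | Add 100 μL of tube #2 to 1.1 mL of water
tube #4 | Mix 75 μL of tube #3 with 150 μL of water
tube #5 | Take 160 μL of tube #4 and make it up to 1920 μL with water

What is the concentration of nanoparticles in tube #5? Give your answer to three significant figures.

Step 1: 100 μL brought to 2 mL → factor 2000/100 = 20
Step 2: 0.3 mL + 2.1 mL = 2.4 mL total → factor 2.4/0.3 = 8
Step 3: 100 μL + 1.1 mL = 1200 μL total → factor 1200/100 = 12
Step 4: 75 μL + 150 μL = 225 μL total → factor 225/75 = 3
Step 5: 160 μL brought to 1920 μL → factor 1920/160 = 12
Overall dilution factor = 20 × 8 × 12 × 3 × 12 = 69120
Final = 5.00 × 10^6 particles/mL / 69120 = 72.3 particles/mL

72.3 particles/mL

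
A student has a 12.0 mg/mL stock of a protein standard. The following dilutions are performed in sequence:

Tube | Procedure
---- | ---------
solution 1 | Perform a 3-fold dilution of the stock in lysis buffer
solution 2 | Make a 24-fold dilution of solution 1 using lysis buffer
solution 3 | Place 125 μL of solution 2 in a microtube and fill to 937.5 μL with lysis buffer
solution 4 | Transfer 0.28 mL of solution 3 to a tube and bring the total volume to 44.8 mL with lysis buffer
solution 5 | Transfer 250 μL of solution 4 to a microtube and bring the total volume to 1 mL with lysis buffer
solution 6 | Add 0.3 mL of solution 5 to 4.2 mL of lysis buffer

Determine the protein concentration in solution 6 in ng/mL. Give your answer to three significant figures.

Step 1: 3-fold → factor 3
Step 2: 24-fold → factor 24
Step 3: 125 μL brought to 937.5 μL → factor 937.5/125 = 7.5
Step 4: 0.28 mL brought to 44.8 mL → factor 44.8/0.28 = 160
Step 5: 250 μL brought to 1 mL → factor 1000/250 = 4
Step 6: 0.3 mL + 4.2 mL = 4.5 mL total → factor 4.5/0.3 = 15
Overall dilution factor = 3 × 24 × 7.5 × 160 × 4 × 15 = 5.184 × 10^6
Final = 12.0 mg/mL / 5.184 × 10^6 = 2.315 × 10^-6 mg/mL = 2.31 ng/mL

2.31 ng/mL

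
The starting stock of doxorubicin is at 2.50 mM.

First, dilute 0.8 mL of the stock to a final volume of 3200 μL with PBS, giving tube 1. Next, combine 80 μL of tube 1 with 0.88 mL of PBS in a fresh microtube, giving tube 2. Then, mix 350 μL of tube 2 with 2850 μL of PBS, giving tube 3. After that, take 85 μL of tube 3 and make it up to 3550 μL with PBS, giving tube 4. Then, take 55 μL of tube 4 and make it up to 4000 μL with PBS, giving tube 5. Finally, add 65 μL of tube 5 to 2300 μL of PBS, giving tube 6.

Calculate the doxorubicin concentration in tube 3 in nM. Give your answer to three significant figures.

5.70 × 10^3 nM

Step 1: 0.8 mL brought to 3200 μL → factor 3.2/0.8 = 4
Step 2: 80 μL + 0.88 mL = 960 μL total → factor 960/80 = 12
Step 3: 350 μL + 2850 μL = 3200 μL total → factor 3200/350 = 9.1429
Dilution factor through tube 3 = 4 × 12 × 9.1429 = 438.86
[tube 3] = 2.50 mM / 438.86 = 0.005697 mM = 5.70 × 10^3 nM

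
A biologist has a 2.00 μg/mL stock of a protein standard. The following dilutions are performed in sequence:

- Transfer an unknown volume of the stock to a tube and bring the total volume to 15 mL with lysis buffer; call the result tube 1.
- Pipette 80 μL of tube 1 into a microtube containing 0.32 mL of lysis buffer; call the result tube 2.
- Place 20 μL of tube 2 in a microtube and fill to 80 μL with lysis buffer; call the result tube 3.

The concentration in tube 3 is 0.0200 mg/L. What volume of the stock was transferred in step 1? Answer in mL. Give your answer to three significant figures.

Step 1: v brought to 15 mL → factor = 15 mL/v
Step 2: 80 μL + 0.32 mL = 400 μL total → factor 400/80 = 5
Step 3: 20 μL brought to 80 μL → factor 80/20 = 4
Product of known-step factors = 20
Overall factor = 2.00 μg/mL / (0.0200 mg/L) = 100
Step-1 factor = 100 / 20 = 5
v = 15 mL / 5 = 3.00 mL

3.00 mL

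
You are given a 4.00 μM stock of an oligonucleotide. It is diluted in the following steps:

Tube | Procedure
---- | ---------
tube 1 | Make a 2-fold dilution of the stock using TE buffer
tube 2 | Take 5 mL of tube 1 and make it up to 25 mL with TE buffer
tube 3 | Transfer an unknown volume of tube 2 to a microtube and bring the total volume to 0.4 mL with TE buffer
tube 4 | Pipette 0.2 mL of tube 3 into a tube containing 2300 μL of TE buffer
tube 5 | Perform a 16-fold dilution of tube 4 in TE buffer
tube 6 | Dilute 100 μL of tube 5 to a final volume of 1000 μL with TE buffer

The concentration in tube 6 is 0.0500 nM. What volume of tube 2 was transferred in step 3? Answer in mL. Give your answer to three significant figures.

Step 1: 2-fold → factor 2
Step 2: 5 mL brought to 25 mL → factor 25/5 = 5
Step 3: v brought to 0.4 mL → factor = 0.4 mL/v
Step 4: 0.2 mL + 2300 μL = 2.5 mL total → factor 2.5/0.2 = 12.5
Step 5: 16-fold → factor 16
Step 6: 100 μL brought to 1000 μL → factor 1000/100 = 10
Product of known-step factors = 20000
Overall factor = 4.00 μM / (0.0500 nM) = 80000
Step-3 factor = 80000 / 20000 = 4
v = 0.4 mL / 4 = 0.100 mL

0.100 mL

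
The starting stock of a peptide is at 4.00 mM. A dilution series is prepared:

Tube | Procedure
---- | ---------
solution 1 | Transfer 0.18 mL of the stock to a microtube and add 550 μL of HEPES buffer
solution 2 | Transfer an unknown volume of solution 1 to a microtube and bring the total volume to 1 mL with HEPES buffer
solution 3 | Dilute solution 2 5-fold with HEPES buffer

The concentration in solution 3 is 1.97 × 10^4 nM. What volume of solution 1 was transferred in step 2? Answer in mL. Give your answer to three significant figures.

0.0999 mL

Step 1: 0.18 mL + 550 μL = 0.73 mL total → factor 0.73/0.18 = 4.0556
Step 2: v brought to 1 mL → factor = 1 mL/v
Step 3: 5-fold → factor 5
Product of known-step factors = 20.278
Overall factor = 4.00 mM / (1.97 × 10^4 nM) = 203.05
Step-2 factor = 203.05 / 20.278 = 10.013
v = 1 mL / 10.013 = 0.0999 mL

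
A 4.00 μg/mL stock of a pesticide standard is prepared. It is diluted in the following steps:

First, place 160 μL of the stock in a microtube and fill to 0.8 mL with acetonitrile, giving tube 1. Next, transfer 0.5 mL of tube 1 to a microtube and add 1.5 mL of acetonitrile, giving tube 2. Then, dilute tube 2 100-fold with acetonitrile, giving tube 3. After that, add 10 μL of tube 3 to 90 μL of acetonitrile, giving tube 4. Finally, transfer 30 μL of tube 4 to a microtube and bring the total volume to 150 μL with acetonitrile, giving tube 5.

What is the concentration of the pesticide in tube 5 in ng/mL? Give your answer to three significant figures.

Step 1: 160 μL brought to 0.8 mL → factor 800/160 = 5
Step 2: 0.5 mL + 1.5 mL = 2 mL total → factor 2/0.5 = 4
Step 3: 100-fold → factor 100
Step 4: 10 μL + 90 μL = 100 μL total → factor 100/10 = 10
Step 5: 30 μL brought to 150 μL → factor 150/30 = 5
Overall dilution factor = 5 × 4 × 100 × 10 × 5 = 1 × 10^5
Final = 4.00 μg/mL / 1 × 10^5 = 4.000 × 10^-5 μg/mL = 0.0400 ng/mL

0.0400 ng/mL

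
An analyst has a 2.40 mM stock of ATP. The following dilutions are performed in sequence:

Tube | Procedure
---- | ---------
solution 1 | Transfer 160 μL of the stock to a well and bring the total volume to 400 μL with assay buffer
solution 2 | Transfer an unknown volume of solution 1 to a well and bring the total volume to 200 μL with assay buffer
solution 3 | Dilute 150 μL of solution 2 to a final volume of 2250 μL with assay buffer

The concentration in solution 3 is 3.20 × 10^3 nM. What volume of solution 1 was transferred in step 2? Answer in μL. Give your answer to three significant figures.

Step 1: 160 μL brought to 400 μL → factor 400/160 = 2.5
Step 2: v brought to 200 μL → factor = 200 μL/v
Step 3: 150 μL brought to 2250 μL → factor 2250/150 = 15
Product of known-step factors = 37.5
Overall factor = 2.40 mM / (3.20 × 10^3 nM) = 750
Step-2 factor = 750 / 37.5 = 20
v = 200 μL / 20 = 10.0 μL

10.0 μL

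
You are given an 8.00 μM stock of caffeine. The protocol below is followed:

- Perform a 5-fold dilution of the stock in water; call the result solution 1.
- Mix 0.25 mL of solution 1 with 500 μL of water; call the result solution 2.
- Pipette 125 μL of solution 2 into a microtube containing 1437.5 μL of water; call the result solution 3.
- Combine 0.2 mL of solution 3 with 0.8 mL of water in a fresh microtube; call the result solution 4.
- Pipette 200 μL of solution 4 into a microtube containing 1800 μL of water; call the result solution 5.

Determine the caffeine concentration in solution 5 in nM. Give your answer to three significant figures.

0.853 nM

Step 1: 5-fold → factor 5
Step 2: 0.25 mL + 500 μL = 0.75 mL total → factor 0.75/0.25 = 3
Step 3: 125 μL + 1437.5 μL = 1562.5 μL total → factor 1562.5/125 = 12.5
Step 4: 0.2 mL + 0.8 mL = 1 mL total → factor 1/0.2 = 5
Step 5: 200 μL + 1800 μL = 2000 μL total → factor 2000/200 = 10
Overall dilution factor = 5 × 3 × 12.5 × 5 × 10 = 9375
Final = 8.00 μM / 9375 = 0.0008533 μM = 0.853 nM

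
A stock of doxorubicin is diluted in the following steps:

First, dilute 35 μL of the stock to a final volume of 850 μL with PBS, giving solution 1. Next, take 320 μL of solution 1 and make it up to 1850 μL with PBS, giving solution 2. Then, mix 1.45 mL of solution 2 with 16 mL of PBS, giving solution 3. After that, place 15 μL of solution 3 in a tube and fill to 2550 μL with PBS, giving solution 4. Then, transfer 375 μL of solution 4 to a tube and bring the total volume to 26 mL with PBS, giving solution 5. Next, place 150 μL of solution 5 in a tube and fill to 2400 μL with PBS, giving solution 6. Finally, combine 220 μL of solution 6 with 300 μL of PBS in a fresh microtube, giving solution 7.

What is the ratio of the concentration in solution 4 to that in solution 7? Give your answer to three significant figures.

Step 1: 35 μL brought to 850 μL → factor 850/35 = 24.286
Step 2: 320 μL brought to 1850 μL → factor 1850/320 = 5.7812
Step 3: 1.45 mL + 16 mL = 17.45 mL total → factor 17.45/1.45 = 12.034
Step 4: 15 μL brought to 2550 μL → factor 2550/15 = 170
Step 5: 375 μL brought to 26 mL → factor 26000/375 = 69.333
Step 6: 150 μL brought to 2400 μL → factor 2400/150 = 16
Step 7: 220 μL + 300 μL = 520 μL total → factor 520/220 = 2.3636
Dilution factor to solution 4 = 2.8724 × 10^5; to solution 7 = 7.5317 × 10^8
[solution 4]/[solution 7] = (factor to solution 7)/(factor to solution 4) = 7.5317 × 10^8/2.8724 × 10^5 = 2.62 × 10^3

2.62 × 10^3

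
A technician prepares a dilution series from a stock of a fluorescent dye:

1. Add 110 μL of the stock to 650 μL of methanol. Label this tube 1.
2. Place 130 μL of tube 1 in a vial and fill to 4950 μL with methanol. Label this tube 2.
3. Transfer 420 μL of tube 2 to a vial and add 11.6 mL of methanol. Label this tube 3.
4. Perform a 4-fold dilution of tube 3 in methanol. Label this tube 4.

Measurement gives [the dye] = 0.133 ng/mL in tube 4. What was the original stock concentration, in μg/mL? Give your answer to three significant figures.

Step 1: 110 μL + 650 μL = 760 μL total → factor 760/110 = 6.9091
Step 2: 130 μL brought to 4950 μL → factor 4950/130 = 38.077
Step 3: 420 μL + 11.6 mL = 12020 μL total → factor 12020/420 = 28.619
Step 4: 4-fold → factor 4
Overall dilution factor = 6.9091 × 38.077 × 28.619 × 4 = 30116
Stock = 0.133 ng/mL × 30116 = 4005 ng/mL = 4.01 μg/mL

4.01 μg/mL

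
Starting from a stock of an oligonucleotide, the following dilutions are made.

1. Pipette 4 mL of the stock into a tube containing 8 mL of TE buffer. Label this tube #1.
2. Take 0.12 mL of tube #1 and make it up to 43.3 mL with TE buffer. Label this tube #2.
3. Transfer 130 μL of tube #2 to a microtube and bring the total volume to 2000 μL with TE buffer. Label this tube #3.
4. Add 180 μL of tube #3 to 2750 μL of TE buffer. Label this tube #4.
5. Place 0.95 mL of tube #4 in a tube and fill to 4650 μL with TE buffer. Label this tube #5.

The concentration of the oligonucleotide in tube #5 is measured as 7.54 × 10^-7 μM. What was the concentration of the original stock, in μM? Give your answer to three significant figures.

Step 1: 4 mL + 8 mL = 12 mL total → factor 12/4 = 3
Step 2: 0.12 mL brought to 43.3 mL → factor 43.3/0.12 = 360.83
Step 3: 130 μL brought to 2000 μL → factor 2000/130 = 15.385
Step 4: 180 μL + 2750 μL = 2930 μL total → factor 2930/180 = 16.278
Step 5: 0.95 mL brought to 4650 μL → factor 4.65/0.95 = 4.8947
Overall dilution factor = 3 × 360.83 × 15.385 × 16.278 × 4.8947 = 1.3269 × 10^6
Stock = 7.54 × 10^-7 μM × 1.3269 × 10^6 = 1.00 μM

1.00 μM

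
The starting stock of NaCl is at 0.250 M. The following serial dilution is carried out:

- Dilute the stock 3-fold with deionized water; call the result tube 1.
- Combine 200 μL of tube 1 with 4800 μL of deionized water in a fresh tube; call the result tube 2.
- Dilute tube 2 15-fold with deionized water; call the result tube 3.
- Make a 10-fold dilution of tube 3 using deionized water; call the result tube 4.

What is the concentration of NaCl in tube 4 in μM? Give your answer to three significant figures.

22.2 μM

Step 1: 3-fold → factor 3
Step 2: 200 μL + 4800 μL = 5000 μL total → factor 5000/200 = 25
Step 3: 15-fold → factor 15
Step 4: 10-fold → factor 10
Overall dilution factor = 3 × 25 × 15 × 10 = 11250
Final = 0.250 M / 11250 = 2.222 × 10^-5 M = 22.2 μM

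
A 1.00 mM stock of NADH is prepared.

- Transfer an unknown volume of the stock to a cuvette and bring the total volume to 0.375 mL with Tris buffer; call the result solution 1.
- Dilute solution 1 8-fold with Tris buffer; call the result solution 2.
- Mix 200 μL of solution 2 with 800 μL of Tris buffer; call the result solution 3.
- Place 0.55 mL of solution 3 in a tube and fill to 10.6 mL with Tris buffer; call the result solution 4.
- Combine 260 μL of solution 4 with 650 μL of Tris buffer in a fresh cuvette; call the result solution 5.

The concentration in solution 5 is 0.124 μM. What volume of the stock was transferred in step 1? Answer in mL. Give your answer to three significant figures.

Step 1: v brought to 0.375 mL → factor = 0.375 mL/v
Step 2: 8-fold → factor 8
Step 3: 200 μL + 800 μL = 1000 μL total → factor 1000/200 = 5
Step 4: 0.55 mL brought to 10.6 mL → factor 10.6/0.55 = 19.273
Step 5: 260 μL + 650 μL = 910 μL total → factor 910/260 = 3.5
Product of known-step factors = 2698.2
Overall factor = 1.00 mM / (0.124 μM) = 8064.5
Step-1 factor = 8064.5 / 2698.2 = 2.9889
v = 0.375 mL / 2.9889 = 0.125 mL

0.125 mL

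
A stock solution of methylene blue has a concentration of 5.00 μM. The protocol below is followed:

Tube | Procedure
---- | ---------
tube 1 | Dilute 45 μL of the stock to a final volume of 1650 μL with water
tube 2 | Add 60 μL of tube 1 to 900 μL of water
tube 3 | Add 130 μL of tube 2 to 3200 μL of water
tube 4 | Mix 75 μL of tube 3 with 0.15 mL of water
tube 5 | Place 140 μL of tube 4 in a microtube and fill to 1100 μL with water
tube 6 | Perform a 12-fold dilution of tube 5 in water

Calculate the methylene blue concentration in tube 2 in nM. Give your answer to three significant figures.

8.52 nM

Step 1: 45 μL brought to 1650 μL → factor 1650/45 = 36.667
Step 2: 60 μL + 900 μL = 960 μL total → factor 960/60 = 16
Dilution factor through tube 2 = 36.667 × 16 = 586.67
[tube 2] = 5.00 μM / 586.67 = 0.008523 μM = 8.52 nM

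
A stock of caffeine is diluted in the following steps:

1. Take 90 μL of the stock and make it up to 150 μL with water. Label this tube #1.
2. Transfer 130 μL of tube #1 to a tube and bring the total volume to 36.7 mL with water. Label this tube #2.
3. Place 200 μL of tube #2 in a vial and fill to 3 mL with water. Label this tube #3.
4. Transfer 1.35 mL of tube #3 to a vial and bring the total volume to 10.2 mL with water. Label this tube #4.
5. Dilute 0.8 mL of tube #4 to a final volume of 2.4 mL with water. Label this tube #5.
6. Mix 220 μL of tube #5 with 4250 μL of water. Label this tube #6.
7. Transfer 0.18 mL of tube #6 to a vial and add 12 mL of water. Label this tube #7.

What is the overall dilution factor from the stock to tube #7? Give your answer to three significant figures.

Step 1: 90 μL brought to 150 μL → factor 150/90 = 1.6667
Step 2: 130 μL brought to 36.7 mL → factor 36700/130 = 282.31
Step 3: 200 μL brought to 3 mL → factor 3000/200 = 15
Step 4: 1.35 mL brought to 10.2 mL → factor 10.2/1.35 = 7.5556
Step 5: 0.8 mL brought to 2.4 mL → factor 2.4/0.8 = 3
Step 6: 220 μL + 4250 μL = 4470 μL total → factor 4470/220 = 20.318
Step 7: 0.18 mL + 12 mL = 12.18 mL total → factor 12.18/0.18 = 67.667
Overall dilution factor = 1.6667 × 282.31 × 15 × 7.5556 × 3 × 20.318 × 67.667 = 2.1994 × 10^8

2.20 × 10^8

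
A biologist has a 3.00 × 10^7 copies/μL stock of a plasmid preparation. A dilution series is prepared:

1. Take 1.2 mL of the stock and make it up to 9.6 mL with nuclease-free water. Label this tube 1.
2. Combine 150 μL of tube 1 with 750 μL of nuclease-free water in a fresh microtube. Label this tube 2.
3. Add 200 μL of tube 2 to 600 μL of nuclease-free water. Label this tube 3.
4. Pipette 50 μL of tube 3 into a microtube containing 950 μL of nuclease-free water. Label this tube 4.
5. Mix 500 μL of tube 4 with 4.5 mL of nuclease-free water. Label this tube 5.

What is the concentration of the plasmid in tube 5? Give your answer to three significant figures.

781 copies/μL

Step 1: 1.2 mL brought to 9.6 mL → factor 9.6/1.2 = 8
Step 2: 150 μL + 750 μL = 900 μL total → factor 900/150 = 6
Step 3: 200 μL + 600 μL = 800 μL total → factor 800/200 = 4
Step 4: 50 μL + 950 μL = 1000 μL total → factor 1000/50 = 20
Step 5: 500 μL + 4.5 mL = 5000 μL total → factor 5000/500 = 10
Overall dilution factor = 8 × 6 × 4 × 20 × 10 = 38400
Final = 3.00 × 10^7 copies/μL / 38400 = 781 copies/μL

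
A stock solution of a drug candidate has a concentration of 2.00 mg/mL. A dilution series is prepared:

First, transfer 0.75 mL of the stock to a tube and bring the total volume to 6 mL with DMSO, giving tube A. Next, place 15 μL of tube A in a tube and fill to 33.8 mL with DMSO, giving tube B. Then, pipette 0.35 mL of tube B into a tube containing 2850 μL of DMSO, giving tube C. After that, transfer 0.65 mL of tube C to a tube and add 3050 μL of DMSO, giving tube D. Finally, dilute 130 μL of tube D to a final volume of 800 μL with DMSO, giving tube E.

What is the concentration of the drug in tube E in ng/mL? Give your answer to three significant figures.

Step 1: 0.75 mL brought to 6 mL → factor 6/0.75 = 8
Step 2: 15 μL brought to 33.8 mL → factor 33800/15 = 2253.3
Step 3: 0.35 mL + 2850 μL = 3.2 mL total → factor 3.2/0.35 = 9.1429
Step 4: 0.65 mL + 3050 μL = 3.7 mL total → factor 3.7/0.65 = 5.6923
Step 5: 130 μL brought to 800 μL → factor 800/130 = 6.1538
Overall dilution factor = 8 × 2253.3 × 9.1429 × 5.6923 × 6.1538 = 5.7734 × 10^6
Final = 2.00 mg/mL / 5.7734 × 10^6 = 3.464 × 10^-7 mg/mL = 0.346 ng/mL

0.346 ng/mL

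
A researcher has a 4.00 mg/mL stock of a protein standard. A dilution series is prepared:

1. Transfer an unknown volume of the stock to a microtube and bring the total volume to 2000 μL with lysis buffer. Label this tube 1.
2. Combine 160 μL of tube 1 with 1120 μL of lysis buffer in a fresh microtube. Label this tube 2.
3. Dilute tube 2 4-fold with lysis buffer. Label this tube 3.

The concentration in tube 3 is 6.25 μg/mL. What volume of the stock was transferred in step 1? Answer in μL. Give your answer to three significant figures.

Step 1: v brought to 2000 μL → factor = 2000 μL/v
Step 2: 160 μL + 1120 μL = 1280 μL total → factor 1280/160 = 8
Step 3: 4-fold → factor 4
Product of known-step factors = 32
Overall factor = 4.00 mg/mL / (6.25 μg/mL) = 640
Step-1 factor = 640 / 32 = 20
v = 2000 μL / 20 = 100 μL

100 μL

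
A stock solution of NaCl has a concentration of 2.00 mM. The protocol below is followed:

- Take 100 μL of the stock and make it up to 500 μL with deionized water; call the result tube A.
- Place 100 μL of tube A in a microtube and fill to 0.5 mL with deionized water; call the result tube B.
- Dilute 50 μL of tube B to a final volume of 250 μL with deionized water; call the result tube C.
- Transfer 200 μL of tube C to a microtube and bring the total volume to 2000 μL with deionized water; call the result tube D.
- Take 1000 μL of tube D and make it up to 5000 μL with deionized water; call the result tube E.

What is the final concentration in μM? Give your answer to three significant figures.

Step 1: 100 μL brought to 500 μL → factor 500/100 = 5
Step 2: 100 μL brought to 0.5 mL → factor 500/100 = 5
Step 3: 50 μL brought to 250 μL → factor 250/50 = 5
Step 4: 200 μL brought to 2000 μL → factor 2000/200 = 10
Step 5: 1000 μL brought to 5000 μL → factor 5000/1000 = 5
Overall dilution factor = 5 × 5 × 5 × 10 × 5 = 6250
Final = 2.00 mM / 6250 = 0.0003200 mM = 0.320 μM

0.320 μM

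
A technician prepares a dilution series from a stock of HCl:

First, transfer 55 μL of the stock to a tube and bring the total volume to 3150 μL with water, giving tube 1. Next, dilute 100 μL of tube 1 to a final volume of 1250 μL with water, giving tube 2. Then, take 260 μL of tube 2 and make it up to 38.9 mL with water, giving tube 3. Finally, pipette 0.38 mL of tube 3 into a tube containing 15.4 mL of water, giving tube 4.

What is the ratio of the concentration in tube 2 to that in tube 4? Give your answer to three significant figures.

Step 1: 55 μL brought to 3150 μL → factor 3150/55 = 57.273
Step 2: 100 μL brought to 1250 μL → factor 1250/100 = 12.5
Step 3: 260 μL brought to 38.9 mL → factor 38900/260 = 149.62
Step 4: 0.38 mL + 15.4 mL = 15.78 mL total → factor 15.78/0.38 = 41.526
Dilution factor to tube 2 = 715.91; to tube 4 = 4.4479 × 10^6
[tube 2]/[tube 4] = (factor to tube 4)/(factor to tube 2) = 4.4479 × 10^6/715.91 = 6.21 × 10^3

6.21 × 10^3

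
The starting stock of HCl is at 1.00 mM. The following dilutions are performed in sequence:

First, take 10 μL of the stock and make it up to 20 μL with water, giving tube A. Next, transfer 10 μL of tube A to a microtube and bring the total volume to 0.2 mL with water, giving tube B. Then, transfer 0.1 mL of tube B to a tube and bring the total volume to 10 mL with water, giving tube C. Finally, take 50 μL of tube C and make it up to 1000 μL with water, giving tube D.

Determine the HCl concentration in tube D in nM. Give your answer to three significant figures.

Step 1: 10 μL brought to 20 μL → factor 20/10 = 2
Step 2: 10 μL brought to 0.2 mL → factor 200/10 = 20
Step 3: 0.1 mL brought to 10 mL → factor 10/0.1 = 100
Step 4: 50 μL brought to 1000 μL → factor 1000/50 = 20
Overall dilution factor = 2 × 20 × 100 × 20 = 80000
Final = 1.00 mM / 80000 = 1.250 × 10^-5 mM = 12.5 nM

12.5 nM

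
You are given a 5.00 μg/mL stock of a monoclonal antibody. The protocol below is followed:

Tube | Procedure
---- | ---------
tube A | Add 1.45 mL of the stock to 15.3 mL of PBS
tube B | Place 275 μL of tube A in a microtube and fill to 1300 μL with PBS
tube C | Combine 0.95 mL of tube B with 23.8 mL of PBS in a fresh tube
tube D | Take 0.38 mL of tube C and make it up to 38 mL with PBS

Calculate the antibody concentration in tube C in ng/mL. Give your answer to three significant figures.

3.51 ng/mL

Step 1: 1.45 mL + 15.3 mL = 16.75 mL total → factor 16.75/1.45 = 11.552
Step 2: 275 μL brought to 1300 μL → factor 1300/275 = 4.7273
Step 3: 0.95 mL + 23.8 mL = 24.75 mL total → factor 24.75/0.95 = 26.053
Dilution factor through tube C = 11.552 × 4.7273 × 26.053 = 1422.7
[tube C] = 5.00 μg/mL / 1422.7 = 0.003514 μg/mL = 3.51 ng/mL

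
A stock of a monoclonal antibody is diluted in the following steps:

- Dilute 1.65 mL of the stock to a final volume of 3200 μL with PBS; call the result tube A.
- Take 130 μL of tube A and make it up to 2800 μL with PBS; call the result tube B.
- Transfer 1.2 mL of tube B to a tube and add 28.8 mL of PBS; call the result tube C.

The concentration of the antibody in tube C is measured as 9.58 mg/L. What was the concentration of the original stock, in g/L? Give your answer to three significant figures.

10.0 g/L

Step 1: 1.65 mL brought to 3200 μL → factor 3.2/1.65 = 1.9394
Step 2: 130 μL brought to 2800 μL → factor 2800/130 = 21.538
Step 3: 1.2 mL + 28.8 mL = 30 mL total → factor 30/1.2 = 25
Overall dilution factor = 1.9394 × 21.538 × 25 = 1044.3
Stock = 9.58 mg/L × 1044.3 = 1.000 × 10^4 mg/L = 10.0 g/L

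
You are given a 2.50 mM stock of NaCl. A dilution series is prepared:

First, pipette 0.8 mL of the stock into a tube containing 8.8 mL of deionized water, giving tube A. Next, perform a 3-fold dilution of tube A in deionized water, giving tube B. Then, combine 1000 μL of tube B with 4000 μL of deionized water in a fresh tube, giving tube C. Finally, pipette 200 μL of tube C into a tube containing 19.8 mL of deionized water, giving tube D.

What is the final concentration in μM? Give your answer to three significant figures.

Step 1: 0.8 mL + 8.8 mL = 9.6 mL total → factor 9.6/0.8 = 12
Step 2: 3-fold → factor 3
Step 3: 1000 μL + 4000 μL = 5000 μL total → factor 5000/1000 = 5
Step 4: 200 μL + 19.8 mL = 20000 μL total → factor 20000/200 = 100
Overall dilution factor = 12 × 3 × 5 × 100 = 18000
Final = 2.50 mM / 18000 = 0.0001389 mM = 0.139 μM

0.139 μM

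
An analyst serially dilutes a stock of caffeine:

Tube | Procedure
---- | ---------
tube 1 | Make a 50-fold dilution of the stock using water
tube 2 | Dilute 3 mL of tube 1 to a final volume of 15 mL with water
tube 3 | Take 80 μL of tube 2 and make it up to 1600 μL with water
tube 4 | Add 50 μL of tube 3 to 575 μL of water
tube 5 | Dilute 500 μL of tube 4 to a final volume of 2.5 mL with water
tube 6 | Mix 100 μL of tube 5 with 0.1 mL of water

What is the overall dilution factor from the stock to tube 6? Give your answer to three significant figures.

6.25 × 10^5

Step 1: 50-fold → factor 50
Step 2: 3 mL brought to 15 mL → factor 15/3 = 5
Step 3: 80 μL brought to 1600 μL → factor 1600/80 = 20
Step 4: 50 μL + 575 μL = 625 μL total → factor 625/50 = 12.5
Step 5: 500 μL brought to 2.5 mL → factor 2500/500 = 5
Step 6: 100 μL + 0.1 mL = 200 μL total → factor 200/100 = 2
Overall dilution factor = 50 × 5 × 20 × 12.5 × 5 × 2 = 6.25 × 10^5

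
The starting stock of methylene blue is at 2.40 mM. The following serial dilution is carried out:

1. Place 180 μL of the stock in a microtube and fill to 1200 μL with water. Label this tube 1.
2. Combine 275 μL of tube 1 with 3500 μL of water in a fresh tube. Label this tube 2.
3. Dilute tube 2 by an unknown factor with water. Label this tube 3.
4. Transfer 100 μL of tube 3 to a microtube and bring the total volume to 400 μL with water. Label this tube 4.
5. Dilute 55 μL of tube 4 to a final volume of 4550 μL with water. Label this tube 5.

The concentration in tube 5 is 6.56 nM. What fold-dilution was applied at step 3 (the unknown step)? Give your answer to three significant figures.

Step 1: 180 μL brought to 1200 μL → factor 1200/180 = 6.6667
Step 2: 275 μL + 3500 μL = 3775 μL total → factor 3775/275 = 13.727
Step 3: unknown factor x
Step 4: 100 μL brought to 400 μL → factor 400/100 = 4
Step 5: 55 μL brought to 4550 μL → factor 4550/55 = 82.727
Product of known-step factors = 30283
Overall factor = 2.40 mM / (6.56 nM) = 3.6585 × 10^5
x = 3.6585 × 10^5 / 30283 = 12.1

12.1-fold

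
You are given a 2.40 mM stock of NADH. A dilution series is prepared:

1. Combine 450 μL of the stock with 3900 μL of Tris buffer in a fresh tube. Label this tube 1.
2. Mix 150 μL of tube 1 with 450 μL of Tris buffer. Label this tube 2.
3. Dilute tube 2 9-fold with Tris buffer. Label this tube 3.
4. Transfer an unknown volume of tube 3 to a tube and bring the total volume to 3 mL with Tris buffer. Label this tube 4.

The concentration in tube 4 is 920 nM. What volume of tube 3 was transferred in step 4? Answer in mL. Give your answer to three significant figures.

0.400 mL

Step 1: 450 μL + 3900 μL = 4350 μL total → factor 4350/450 = 9.6667
Step 2: 150 μL + 450 μL = 600 μL total → factor 600/150 = 4
Step 3: 9-fold → factor 9
Step 4: v brought to 3 mL → factor = 3 mL/v
Product of known-step factors = 348
Overall factor = 2.40 mM / (920 nM) = 2608.7
Step-4 factor = 2608.7 / 348 = 7.4963
v = 3 mL / 7.4963 = 0.400 mL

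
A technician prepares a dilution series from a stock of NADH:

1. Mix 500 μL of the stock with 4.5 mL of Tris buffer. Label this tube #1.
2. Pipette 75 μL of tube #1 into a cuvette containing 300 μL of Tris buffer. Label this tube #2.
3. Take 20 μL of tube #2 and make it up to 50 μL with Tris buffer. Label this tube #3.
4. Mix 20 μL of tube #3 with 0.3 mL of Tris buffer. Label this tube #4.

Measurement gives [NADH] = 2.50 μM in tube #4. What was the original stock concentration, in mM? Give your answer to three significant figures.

Step 1: 500 μL + 4.5 mL = 5000 μL total → factor 5000/500 = 10
Step 2: 75 μL + 300 μL = 375 μL total → factor 375/75 = 5
Step 3: 20 μL brought to 50 μL → factor 50/20 = 2.5
Step 4: 20 μL + 0.3 mL = 320 μL total → factor 320/20 = 16
Overall dilution factor = 10 × 5 × 2.5 × 16 = 2000
Stock = 2.50 μM × 2000 = 5000 μM = 5.00 mM

5.00 mM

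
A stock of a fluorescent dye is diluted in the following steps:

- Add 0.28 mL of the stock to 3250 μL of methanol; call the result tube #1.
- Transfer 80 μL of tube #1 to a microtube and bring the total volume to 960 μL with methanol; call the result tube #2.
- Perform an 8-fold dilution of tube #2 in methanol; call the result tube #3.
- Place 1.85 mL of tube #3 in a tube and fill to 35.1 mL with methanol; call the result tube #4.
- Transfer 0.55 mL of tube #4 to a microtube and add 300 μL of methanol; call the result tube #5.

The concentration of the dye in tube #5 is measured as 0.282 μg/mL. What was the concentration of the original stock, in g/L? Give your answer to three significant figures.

10.0 g/L

Step 1: 0.28 mL + 3250 μL = 3.53 mL total → factor 3.53/0.28 = 12.607
Step 2: 80 μL brought to 960 μL → factor 960/80 = 12
Step 3: 8-fold → factor 8
Step 4: 1.85 mL brought to 35.1 mL → factor 35.1/1.85 = 18.973
Step 5: 0.55 mL + 300 μL = 0.85 mL total → factor 0.85/0.55 = 1.5455
Overall dilution factor = 12.607 × 12 × 8 × 18.973 × 1.5455 = 35488
Stock = 0.282 μg/mL × 35488 = 1.001 × 10^4 μg/mL = 10.0 g/L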